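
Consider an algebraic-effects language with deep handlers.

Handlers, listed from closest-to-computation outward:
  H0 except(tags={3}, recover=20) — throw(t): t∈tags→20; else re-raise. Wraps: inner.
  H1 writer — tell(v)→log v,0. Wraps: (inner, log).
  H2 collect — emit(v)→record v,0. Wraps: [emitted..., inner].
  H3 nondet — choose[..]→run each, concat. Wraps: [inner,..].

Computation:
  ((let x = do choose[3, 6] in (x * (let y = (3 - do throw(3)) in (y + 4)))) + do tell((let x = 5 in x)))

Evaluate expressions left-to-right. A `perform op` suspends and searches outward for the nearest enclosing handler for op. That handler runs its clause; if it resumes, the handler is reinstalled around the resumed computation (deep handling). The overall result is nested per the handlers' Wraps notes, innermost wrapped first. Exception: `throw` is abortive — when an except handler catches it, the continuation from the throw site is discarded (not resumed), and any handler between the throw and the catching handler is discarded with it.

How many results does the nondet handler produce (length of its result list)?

Step-by-step:
choose[3, 6] @ H3
  branch[0] choose=3:
    throw(3) @ H0 caught ⇒ 20
    H1 returns (20, ())
    H2 returns [(20, ())]
    H3 returns [[(20, ())]]
  branch[1] choose=6:
    throw(3) @ H0 caught ⇒ 20
    H1 returns (20, ())
    H2 returns [(20, ())]
    H3 returns [[(20, ())]]
= [[(20, ())], [(20, ())]]

Answer: 2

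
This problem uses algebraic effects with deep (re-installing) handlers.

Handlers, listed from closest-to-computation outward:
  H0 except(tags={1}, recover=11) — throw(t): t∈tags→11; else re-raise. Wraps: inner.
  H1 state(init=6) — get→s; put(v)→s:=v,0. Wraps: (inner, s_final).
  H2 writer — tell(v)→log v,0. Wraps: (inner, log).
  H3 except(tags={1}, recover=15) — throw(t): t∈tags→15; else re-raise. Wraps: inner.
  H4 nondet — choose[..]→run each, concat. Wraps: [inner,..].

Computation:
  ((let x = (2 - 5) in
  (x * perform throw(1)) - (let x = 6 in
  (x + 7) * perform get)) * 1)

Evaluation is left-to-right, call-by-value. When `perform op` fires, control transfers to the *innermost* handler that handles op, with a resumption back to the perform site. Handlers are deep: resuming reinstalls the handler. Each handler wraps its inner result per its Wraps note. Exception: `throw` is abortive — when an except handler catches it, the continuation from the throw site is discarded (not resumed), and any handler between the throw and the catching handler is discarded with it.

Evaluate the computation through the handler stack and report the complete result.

Working:
throw(1) @ H0 caught ⇒ 11
H1 returns (11, 6)
H2 returns ((11, 6), ())
H3 returns ((11, 6), ())
H4 returns [((11, 6), ())]
= [((11, 6), ())]

Answer: [((11, 6), ())]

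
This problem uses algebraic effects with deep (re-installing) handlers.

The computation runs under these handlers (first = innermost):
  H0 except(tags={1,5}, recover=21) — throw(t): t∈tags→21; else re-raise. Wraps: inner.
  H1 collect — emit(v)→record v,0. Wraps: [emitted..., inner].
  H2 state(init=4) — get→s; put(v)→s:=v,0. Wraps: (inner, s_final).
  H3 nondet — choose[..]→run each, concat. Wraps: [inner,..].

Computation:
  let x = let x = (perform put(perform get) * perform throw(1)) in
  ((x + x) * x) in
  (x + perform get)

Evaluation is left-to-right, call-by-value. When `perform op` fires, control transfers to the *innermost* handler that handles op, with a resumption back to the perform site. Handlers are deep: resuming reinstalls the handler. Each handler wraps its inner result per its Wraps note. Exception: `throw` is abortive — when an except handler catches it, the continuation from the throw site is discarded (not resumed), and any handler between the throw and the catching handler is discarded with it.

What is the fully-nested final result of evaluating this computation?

Answer: [([21], 4)]

Step-by-step:
get @ H2 ⇒ 4
put(4) @ H2 ⇒ s:=4
throw(1) @ H0 caught ⇒ 21
H1 returns [21]
H2 returns ([21], 4)
H3 returns [([21], 4)]
= [([21], 4)]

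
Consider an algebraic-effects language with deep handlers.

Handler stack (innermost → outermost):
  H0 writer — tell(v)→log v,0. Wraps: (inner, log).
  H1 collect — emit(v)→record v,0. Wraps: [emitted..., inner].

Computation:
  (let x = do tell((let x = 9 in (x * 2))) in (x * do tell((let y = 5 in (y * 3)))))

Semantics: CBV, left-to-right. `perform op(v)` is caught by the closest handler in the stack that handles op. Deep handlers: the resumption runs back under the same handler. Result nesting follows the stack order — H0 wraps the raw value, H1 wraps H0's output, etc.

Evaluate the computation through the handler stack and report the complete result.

Answer: [(0, (18, 15))]

Evaluation trace:
tell(18) @ H0 ⇒ log+=18
tell(15) @ H0 ⇒ log+=15
H0 returns (0, (18, 15))
H1 returns [(0, (18, 15))]
= [(0, (18, 15))]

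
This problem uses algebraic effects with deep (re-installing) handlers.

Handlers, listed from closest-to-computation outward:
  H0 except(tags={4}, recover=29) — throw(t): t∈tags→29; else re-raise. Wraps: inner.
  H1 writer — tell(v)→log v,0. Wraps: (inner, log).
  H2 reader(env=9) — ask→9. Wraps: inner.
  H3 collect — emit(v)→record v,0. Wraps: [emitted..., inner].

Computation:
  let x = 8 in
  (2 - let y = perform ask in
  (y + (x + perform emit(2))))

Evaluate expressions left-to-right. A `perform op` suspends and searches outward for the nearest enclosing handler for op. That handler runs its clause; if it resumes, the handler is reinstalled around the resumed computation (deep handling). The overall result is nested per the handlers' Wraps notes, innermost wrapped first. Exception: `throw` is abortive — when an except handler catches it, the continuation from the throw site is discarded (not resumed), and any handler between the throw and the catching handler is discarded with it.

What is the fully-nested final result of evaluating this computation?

Step-by-step:
ask @ H2 ⇒ 9
emit(2) @ H3 ⇒ out+=2
H0 returns -15
H1 returns (-15, ())
H2 returns (-15, ())
H3 returns [2, (-15, ())]
= [2, (-15, ())]

Answer: [2, (-15, ())]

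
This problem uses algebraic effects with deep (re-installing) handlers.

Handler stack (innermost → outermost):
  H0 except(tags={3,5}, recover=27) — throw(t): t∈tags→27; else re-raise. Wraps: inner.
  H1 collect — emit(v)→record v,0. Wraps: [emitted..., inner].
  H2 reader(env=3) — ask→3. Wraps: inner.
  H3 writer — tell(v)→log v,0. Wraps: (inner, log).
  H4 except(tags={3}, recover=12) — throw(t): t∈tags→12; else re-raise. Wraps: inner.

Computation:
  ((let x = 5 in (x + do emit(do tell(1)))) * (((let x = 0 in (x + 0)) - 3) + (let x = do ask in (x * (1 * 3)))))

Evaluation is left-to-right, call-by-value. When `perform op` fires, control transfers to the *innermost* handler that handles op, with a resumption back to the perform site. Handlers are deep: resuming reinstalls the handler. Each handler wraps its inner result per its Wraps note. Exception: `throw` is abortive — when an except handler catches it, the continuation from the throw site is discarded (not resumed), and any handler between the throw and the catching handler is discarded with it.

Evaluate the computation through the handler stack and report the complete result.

Step-by-step:
tell(1) @ H3 ⇒ log+=1
emit(0) @ H1 ⇒ out+=0
ask @ H2 ⇒ 3
H0 returns 30
H1 returns [0, 30]
H2 returns [0, 30]
H3 returns ([0, 30], (1))
H4 returns ([0, 30], (1))
= ([0, 30], (1))

Answer: ([0, 30], (1))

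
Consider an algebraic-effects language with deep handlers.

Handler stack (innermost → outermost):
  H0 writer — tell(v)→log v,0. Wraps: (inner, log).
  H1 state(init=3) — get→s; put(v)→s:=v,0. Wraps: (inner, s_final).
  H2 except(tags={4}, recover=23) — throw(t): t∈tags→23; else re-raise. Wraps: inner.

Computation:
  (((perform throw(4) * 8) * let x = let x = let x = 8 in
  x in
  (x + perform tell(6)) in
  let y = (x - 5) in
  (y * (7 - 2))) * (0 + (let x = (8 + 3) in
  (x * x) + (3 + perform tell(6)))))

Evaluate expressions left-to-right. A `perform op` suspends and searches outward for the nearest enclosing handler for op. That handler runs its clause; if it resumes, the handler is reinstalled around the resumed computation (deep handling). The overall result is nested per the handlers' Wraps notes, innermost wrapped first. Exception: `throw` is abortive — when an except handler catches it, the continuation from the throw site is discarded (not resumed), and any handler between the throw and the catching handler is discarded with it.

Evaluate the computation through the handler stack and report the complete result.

Step-by-step:
throw(4) @ H2 caught ⇒ 23
= 23

Answer: 23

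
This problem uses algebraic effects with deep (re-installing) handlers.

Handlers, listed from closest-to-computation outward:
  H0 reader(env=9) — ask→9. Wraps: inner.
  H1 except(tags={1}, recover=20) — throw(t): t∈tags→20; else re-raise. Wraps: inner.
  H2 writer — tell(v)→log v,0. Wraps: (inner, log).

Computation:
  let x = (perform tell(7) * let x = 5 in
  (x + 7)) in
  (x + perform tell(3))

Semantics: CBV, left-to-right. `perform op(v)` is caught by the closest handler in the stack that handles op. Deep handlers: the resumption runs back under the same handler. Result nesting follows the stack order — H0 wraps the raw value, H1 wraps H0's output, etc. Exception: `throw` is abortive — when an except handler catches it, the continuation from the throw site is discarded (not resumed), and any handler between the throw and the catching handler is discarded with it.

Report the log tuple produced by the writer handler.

Step-by-step:
tell(7) @ H2 ⇒ log+=7
tell(3) @ H2 ⇒ log+=3
H0 returns 0
H1 returns 0
H2 returns (0, (7, 3))
= (0, (7, 3))

Answer: (7, 3)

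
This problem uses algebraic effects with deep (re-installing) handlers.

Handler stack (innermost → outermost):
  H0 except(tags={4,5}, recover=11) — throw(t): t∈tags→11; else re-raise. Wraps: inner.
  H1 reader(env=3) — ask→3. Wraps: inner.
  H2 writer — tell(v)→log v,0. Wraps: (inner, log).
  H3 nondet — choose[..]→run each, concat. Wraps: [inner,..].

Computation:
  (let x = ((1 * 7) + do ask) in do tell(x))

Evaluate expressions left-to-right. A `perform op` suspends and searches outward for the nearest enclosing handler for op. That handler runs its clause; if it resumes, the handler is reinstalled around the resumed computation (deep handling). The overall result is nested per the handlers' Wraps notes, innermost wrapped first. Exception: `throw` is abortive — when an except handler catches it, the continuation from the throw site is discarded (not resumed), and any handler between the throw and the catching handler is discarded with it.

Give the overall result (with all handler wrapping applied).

Evaluation trace:
ask @ H1 ⇒ 3
tell(10) @ H2 ⇒ log+=10
H0 returns 0
H1 returns 0
H2 returns (0, (10))
H3 returns [(0, (10))]
= [(0, (10))]

Answer: [(0, (10))]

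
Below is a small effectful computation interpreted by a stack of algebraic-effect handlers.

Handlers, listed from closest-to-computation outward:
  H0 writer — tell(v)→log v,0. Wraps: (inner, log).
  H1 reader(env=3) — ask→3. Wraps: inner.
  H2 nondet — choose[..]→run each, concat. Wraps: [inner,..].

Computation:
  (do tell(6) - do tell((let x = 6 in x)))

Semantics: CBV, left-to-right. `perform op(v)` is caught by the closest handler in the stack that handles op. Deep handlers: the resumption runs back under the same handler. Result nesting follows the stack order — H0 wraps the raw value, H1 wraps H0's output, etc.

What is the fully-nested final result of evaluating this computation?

Step-by-step:
tell(6) @ H0 ⇒ log+=6
tell(6) @ H0 ⇒ log+=6
H0 returns (0, (6, 6))
H1 returns (0, (6, 6))
H2 returns [(0, (6, 6))]
= [(0, (6, 6))]

Answer: [(0, (6, 6))]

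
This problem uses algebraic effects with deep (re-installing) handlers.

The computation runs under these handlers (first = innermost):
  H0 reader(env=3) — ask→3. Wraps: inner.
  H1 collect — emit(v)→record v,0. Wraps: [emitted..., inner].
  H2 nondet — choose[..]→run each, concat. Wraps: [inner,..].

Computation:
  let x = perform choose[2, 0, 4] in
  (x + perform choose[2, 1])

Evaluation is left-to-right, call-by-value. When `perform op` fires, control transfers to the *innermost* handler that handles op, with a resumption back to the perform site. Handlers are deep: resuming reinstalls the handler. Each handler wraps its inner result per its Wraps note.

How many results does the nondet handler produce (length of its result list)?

Step-by-step:
choose[2, 0, 4] @ H2
  branch[0] choose=2:
    choose[2, 1] @ H2
      branch[0] choose=2:
        H0 returns 4
        H1 returns [4]
        H2 returns [[4]]
      branch[1] choose=1:
        H0 returns 3
        H1 returns [3]
        H2 returns [[3]]
  branch[1] choose=0:
    choose[2, 1] @ H2
      branch[0] choose=2:
        H0 returns 2
        H1 returns [2]
        H2 returns [[2]]
      branch[1] choose=1:
        H0 returns 1
        H1 returns [1]
        H2 returns [[1]]
  branch[2] choose=4:
    choose[2, 1] @ H2
      branch[0] choose=2:
        H0 returns 6
        H1 returns [6]
        H2 returns [[6]]
      branch[1] choose=1:
        H0 returns 5
        H1 returns [5]
        H2 returns [[5]]
= [[4], [3], [2], [1], [6], [5]]

Answer: 6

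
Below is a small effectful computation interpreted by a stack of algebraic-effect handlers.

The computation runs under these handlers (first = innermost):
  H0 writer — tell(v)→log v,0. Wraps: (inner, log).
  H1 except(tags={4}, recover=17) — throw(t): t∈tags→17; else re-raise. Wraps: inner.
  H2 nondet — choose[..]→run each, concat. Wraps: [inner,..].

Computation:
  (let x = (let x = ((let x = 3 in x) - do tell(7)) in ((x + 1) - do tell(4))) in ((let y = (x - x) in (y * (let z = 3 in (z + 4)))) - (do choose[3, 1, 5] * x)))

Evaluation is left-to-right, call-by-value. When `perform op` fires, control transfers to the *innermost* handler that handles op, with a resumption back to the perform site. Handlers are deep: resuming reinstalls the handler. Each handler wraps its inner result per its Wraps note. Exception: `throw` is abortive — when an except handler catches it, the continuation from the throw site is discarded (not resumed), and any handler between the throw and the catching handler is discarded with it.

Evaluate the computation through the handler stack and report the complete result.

Answer: [(-12, (7, 4)), (-4, (7, 4)), (-20, (7, 4))]

Working:
tell(7) @ H0 ⇒ log+=7
tell(4) @ H0 ⇒ log+=4
choose[3, 1, 5] @ H2
  branch[0] choose=3:
    H0 returns (-12, (7, 4))
    H1 returns (-12, (7, 4))
    H2 returns [(-12, (7, 4))]
  branch[1] choose=1:
    H0 returns (-4, (7, 4))
    H1 returns (-4, (7, 4))
    H2 returns [(-4, (7, 4))]
  branch[2] choose=5:
    H0 returns (-20, (7, 4))
    H1 returns (-20, (7, 4))
    H2 returns [(-20, (7, 4))]
= [(-12, (7, 4)), (-4, (7, 4)), (-20, (7, 4))]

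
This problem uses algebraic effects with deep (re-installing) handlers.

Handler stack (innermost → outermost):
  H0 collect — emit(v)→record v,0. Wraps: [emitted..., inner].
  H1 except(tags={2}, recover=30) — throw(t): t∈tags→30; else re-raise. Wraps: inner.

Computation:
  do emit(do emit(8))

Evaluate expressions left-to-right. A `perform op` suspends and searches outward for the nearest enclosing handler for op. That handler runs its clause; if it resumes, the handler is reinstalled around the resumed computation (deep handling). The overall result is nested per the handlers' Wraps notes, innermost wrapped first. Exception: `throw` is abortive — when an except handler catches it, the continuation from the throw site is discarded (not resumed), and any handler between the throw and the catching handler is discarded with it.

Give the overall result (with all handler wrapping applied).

Working:
emit(8) @ H0 ⇒ out+=8
emit(0) @ H0 ⇒ out+=0
H0 returns [8, 0, 0]
H1 returns [8, 0, 0]
= [8, 0, 0]

Answer: [8, 0, 0]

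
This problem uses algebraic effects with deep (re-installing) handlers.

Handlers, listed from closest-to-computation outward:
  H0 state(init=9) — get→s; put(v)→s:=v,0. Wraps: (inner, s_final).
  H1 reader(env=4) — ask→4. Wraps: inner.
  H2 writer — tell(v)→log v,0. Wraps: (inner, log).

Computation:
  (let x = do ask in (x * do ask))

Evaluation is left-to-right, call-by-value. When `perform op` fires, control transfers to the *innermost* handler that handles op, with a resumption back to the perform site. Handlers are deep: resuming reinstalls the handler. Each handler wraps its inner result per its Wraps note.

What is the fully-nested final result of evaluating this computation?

Step-by-step:
ask @ H1 ⇒ 4
ask @ H1 ⇒ 4
H0 returns (16, 9)
H1 returns (16, 9)
H2 returns ((16, 9), ())
= ((16, 9), ())

Answer: ((16, 9), ())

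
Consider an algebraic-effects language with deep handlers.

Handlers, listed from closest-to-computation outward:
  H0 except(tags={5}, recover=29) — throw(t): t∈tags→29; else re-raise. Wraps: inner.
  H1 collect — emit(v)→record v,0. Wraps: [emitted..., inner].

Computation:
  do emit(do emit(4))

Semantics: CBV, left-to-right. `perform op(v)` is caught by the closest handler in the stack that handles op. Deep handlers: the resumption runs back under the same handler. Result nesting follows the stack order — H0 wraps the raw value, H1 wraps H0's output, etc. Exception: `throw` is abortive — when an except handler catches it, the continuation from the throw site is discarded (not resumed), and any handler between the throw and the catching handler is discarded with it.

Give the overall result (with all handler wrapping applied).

Answer: [4, 0, 0]

Evaluation trace:
emit(4) @ H1 ⇒ out+=4
emit(0) @ H1 ⇒ out+=0
H0 returns 0
H1 returns [4, 0, 0]
= [4, 0, 0]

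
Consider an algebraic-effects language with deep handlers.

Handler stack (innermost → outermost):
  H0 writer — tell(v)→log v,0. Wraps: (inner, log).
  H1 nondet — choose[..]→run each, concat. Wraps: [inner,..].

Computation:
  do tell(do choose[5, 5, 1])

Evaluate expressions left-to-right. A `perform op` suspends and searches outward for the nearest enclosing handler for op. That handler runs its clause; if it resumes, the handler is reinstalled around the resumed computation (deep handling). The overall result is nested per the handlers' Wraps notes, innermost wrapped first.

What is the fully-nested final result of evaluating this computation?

Answer: [(0, (5)), (0, (5)), (0, (1))]

Step-by-step:
choose[5, 5, 1] @ H1
  branch[0] choose=5:
    tell(5) @ H0 ⇒ log+=5
    H0 returns (0, (5))
    H1 returns [(0, (5))]
  branch[1] choose=5:
    tell(5) @ H0 ⇒ log+=5
    H0 returns (0, (5))
    H1 returns [(0, (5))]
  branch[2] choose=1:
    tell(1) @ H0 ⇒ log+=1
    H0 returns (0, (1))
    H1 returns [(0, (1))]
= [(0, (5)), (0, (5)), (0, (1))]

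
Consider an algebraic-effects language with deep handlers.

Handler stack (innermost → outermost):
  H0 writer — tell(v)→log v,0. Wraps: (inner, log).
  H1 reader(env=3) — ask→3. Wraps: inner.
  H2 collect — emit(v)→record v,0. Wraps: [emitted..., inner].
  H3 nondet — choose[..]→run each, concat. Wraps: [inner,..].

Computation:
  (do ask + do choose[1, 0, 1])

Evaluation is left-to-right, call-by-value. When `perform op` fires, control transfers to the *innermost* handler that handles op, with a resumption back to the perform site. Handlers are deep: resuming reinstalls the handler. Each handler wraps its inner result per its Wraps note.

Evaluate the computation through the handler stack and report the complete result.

Working:
ask @ H1 ⇒ 3
choose[1, 0, 1] @ H3
  branch[0] choose=1:
    H0 returns (4, ())
    H1 returns (4, ())
    H2 returns [(4, ())]
    H3 returns [[(4, ())]]
  branch[1] choose=0:
    H0 returns (3, ())
    H1 returns (3, ())
    H2 returns [(3, ())]
    H3 returns [[(3, ())]]
  branch[2] choose=1:
    H0 returns (4, ())
    H1 returns (4, ())
    H2 returns [(4, ())]
    H3 returns [[(4, ())]]
= [[(4, ())], [(3, ())], [(4, ())]]

Answer: [[(4, ())], [(3, ())], [(4, ())]]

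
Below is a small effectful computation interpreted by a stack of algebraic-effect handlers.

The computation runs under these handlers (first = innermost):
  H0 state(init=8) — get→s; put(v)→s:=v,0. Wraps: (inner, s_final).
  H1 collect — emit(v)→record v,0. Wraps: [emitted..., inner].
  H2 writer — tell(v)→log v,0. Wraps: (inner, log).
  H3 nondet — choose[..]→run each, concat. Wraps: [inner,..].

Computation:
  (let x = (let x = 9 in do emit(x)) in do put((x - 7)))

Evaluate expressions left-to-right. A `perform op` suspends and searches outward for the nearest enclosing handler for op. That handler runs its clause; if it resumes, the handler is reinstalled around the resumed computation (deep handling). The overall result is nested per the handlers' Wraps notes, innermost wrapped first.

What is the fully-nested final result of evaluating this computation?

Step-by-step:
emit(9) @ H1 ⇒ out+=9
put(-7) @ H0 ⇒ s:=-7
H0 returns (0, -7)
H1 returns [9, (0, -7)]
H2 returns ([9, (0, -7)], ())
H3 returns [([9, (0, -7)], ())]
= [([9, (0, -7)], ())]

Answer: [([9, (0, -7)], ())]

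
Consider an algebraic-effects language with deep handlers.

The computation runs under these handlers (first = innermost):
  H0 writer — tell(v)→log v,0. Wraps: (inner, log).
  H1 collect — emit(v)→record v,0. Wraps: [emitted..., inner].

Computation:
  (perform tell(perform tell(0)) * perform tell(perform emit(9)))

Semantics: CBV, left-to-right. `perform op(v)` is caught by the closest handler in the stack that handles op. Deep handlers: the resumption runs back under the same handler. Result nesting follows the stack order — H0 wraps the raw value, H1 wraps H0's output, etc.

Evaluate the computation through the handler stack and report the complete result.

Answer: [9, (0, (0, 0, 0))]

Evaluation trace:
tell(0) @ H0 ⇒ log+=0
tell(0) @ H0 ⇒ log+=0
emit(9) @ H1 ⇒ out+=9
tell(0) @ H0 ⇒ log+=0
H0 returns (0, (0, 0, 0))
H1 returns [9, (0, (0, 0, 0))]
= [9, (0, (0, 0, 0))]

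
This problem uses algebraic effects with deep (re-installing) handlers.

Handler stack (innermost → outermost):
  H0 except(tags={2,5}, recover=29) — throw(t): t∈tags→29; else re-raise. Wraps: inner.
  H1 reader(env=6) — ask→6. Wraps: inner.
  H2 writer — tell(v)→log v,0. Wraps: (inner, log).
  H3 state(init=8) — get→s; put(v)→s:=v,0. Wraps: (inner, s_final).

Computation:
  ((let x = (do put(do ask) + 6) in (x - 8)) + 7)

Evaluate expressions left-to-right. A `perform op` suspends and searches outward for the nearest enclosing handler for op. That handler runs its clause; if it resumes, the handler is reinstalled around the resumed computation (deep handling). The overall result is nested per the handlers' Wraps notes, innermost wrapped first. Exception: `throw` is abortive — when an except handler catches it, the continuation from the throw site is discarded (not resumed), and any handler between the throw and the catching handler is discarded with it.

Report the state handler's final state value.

Evaluation trace:
ask @ H1 ⇒ 6
put(6) @ H3 ⇒ s:=6
H0 returns 5
H1 returns 5
H2 returns (5, ())
H3 returns ((5, ()), 6)
= ((5, ()), 6)

Answer: 6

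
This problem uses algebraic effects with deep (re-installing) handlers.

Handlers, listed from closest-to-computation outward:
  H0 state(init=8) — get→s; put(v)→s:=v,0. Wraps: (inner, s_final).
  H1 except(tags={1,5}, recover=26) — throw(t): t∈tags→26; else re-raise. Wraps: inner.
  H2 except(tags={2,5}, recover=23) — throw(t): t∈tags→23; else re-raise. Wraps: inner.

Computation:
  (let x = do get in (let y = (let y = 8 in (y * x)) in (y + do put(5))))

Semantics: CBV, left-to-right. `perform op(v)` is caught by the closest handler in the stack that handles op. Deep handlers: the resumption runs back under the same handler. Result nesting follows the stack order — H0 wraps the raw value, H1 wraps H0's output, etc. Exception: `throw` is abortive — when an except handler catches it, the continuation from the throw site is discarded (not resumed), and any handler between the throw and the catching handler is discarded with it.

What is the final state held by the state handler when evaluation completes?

Working:
get @ H0 ⇒ 8
put(5) @ H0 ⇒ s:=5
H0 returns (64, 5)
H1 returns (64, 5)
H2 returns (64, 5)
= (64, 5)

Answer: 5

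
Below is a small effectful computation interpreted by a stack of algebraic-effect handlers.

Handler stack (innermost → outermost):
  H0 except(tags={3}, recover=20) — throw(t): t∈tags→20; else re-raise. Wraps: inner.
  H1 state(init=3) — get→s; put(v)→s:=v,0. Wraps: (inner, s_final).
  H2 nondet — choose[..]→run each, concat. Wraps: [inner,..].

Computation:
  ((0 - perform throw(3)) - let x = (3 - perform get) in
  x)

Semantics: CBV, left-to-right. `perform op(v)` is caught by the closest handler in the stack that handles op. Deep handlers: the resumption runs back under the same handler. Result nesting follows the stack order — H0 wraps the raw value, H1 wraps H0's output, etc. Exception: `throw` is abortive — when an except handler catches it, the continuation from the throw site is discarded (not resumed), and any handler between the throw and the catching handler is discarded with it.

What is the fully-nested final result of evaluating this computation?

Answer: [(20, 3)]

Working:
throw(3) @ H0 caught ⇒ 20
H1 returns (20, 3)
H2 returns [(20, 3)]
= [(20, 3)]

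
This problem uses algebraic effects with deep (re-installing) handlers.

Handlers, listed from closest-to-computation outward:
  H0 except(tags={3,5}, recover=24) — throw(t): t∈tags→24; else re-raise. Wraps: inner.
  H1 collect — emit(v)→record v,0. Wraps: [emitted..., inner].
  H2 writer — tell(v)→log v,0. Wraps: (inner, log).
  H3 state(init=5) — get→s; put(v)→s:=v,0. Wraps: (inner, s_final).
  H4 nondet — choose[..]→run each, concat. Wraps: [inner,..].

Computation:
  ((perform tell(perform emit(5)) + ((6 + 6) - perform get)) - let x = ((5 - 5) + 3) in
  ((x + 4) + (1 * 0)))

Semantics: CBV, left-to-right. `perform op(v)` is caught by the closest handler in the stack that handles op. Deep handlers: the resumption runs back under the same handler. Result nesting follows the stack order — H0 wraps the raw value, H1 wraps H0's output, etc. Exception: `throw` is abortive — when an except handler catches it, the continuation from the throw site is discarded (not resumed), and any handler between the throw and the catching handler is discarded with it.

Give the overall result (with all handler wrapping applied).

Working:
emit(5) @ H1 ⇒ out+=5
tell(0) @ H2 ⇒ log+=0
get @ H3 ⇒ 5
H0 returns 0
H1 returns [5, 0]
H2 returns ([5, 0], (0))
H3 returns (([5, 0], (0)), 5)
H4 returns [(([5, 0], (0)), 5)]
= [(([5, 0], (0)), 5)]

Answer: [(([5, 0], (0)), 5)]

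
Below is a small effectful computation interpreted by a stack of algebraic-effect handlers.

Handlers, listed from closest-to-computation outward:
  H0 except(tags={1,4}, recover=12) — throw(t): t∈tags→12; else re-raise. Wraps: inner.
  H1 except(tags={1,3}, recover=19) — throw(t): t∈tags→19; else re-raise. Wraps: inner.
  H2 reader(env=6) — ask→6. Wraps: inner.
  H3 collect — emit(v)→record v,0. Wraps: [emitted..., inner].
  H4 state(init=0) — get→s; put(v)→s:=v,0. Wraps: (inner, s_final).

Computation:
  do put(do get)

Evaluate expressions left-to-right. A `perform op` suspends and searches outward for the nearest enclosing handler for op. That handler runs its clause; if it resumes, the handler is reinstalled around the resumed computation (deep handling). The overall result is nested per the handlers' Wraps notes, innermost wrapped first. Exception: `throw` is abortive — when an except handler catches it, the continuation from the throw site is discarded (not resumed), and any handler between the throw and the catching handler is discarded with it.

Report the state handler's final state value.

Answer: 0

Step-by-step:
get @ H4 ⇒ 0
put(0) @ H4 ⇒ s:=0
H0 returns 0
H1 returns 0
H2 returns 0
H3 returns [0]
H4 returns ([0], 0)
= ([0], 0)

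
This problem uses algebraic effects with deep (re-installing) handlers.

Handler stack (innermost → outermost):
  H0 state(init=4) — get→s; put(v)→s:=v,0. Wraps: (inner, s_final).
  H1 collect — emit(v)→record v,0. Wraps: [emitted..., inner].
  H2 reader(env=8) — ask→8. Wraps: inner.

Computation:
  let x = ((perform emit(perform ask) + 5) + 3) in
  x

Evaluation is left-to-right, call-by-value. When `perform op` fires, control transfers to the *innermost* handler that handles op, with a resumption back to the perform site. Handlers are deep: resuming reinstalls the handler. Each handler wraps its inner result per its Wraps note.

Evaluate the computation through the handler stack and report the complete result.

Answer: [8, (8, 4)]

Step-by-step:
ask @ H2 ⇒ 8
emit(8) @ H1 ⇒ out+=8
H0 returns (8, 4)
H1 returns [8, (8, 4)]
H2 returns [8, (8, 4)]
= [8, (8, 4)]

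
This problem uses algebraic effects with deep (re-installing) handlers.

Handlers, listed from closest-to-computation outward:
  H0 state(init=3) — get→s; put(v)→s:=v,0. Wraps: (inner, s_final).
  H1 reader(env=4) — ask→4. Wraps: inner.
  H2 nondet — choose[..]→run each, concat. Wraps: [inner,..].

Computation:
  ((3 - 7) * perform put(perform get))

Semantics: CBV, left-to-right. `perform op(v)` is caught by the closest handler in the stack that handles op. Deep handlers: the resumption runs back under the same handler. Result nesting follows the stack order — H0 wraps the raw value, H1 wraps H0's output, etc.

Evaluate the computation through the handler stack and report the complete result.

Step-by-step:
get @ H0 ⇒ 3
put(3) @ H0 ⇒ s:=3
H0 returns (0, 3)
H1 returns (0, 3)
H2 returns [(0, 3)]
= [(0, 3)]

Answer: [(0, 3)]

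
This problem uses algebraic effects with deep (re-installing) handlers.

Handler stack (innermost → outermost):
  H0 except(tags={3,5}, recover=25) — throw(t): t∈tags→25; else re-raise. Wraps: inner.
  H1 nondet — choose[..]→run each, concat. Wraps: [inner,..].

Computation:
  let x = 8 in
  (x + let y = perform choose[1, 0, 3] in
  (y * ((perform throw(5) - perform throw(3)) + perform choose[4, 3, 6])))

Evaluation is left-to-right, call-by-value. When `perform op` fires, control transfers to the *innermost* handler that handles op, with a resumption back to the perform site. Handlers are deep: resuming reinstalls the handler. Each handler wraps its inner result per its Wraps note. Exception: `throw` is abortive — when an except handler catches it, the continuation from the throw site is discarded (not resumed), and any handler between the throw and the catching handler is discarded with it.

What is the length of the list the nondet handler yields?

Answer: 3

Step-by-step:
choose[1, 0, 3] @ H1
  branch[0] choose=1:
    throw(5) @ H0 caught ⇒ 25
    H1 returns [25]
  branch[1] choose=0:
    throw(5) @ H0 caught ⇒ 25
    H1 returns [25]
  branch[2] choose=3:
    throw(5) @ H0 caught ⇒ 25
    H1 returns [25]
= [25, 25, 25]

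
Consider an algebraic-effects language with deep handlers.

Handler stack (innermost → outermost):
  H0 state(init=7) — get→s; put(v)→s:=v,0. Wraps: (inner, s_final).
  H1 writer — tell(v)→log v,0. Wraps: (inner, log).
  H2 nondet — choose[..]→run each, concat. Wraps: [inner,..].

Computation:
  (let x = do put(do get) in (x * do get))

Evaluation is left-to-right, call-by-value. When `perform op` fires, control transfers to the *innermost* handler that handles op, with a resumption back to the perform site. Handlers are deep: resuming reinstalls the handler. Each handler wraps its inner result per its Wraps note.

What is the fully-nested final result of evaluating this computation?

Answer: [((0, 7), ())]

Working:
get @ H0 ⇒ 7
put(7) @ H0 ⇒ s:=7
get @ H0 ⇒ 7
H0 returns (0, 7)
H1 returns ((0, 7), ())
H2 returns [((0, 7), ())]
= [((0, 7), ())]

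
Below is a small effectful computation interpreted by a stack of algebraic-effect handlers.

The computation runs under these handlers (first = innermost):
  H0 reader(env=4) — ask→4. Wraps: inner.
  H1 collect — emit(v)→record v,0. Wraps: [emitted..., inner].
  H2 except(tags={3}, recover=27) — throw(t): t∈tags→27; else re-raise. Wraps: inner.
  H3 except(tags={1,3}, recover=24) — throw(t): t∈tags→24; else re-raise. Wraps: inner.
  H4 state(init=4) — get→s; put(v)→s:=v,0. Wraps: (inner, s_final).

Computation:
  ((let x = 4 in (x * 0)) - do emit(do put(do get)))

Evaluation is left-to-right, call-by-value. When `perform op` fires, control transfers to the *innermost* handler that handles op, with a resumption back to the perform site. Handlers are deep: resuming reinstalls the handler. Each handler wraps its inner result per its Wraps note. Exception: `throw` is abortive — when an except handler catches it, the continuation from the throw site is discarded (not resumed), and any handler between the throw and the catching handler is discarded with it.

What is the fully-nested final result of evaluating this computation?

Answer: ([0, 0], 4)

Step-by-step:
get @ H4 ⇒ 4
put(4) @ H4 ⇒ s:=4
emit(0) @ H1 ⇒ out+=0
H0 returns 0
H1 returns [0, 0]
H2 returns [0, 0]
H3 returns [0, 0]
H4 returns ([0, 0], 4)
= ([0, 0], 4)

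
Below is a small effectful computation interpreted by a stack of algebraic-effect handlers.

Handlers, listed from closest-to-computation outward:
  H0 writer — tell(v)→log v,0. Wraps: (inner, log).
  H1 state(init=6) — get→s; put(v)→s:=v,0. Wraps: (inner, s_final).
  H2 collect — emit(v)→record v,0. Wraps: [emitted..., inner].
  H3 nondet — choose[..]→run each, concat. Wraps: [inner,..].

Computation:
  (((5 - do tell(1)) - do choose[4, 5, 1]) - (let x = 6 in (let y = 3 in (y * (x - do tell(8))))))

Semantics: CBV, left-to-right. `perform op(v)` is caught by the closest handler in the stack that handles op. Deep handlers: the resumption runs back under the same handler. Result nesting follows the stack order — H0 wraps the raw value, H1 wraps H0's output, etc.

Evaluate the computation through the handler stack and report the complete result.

Answer: [[((-17, (1, 8)), 6)], [((-18, (1, 8)), 6)], [((-14, (1, 8)), 6)]]

Evaluation trace:
tell(1) @ H0 ⇒ log+=1
choose[4, 5, 1] @ H3
  branch[0] choose=4:
    tell(8) @ H0 ⇒ log+=8
    H0 returns (-17, (1, 8))
    H1 returns ((-17, (1, 8)), 6)
    H2 returns [((-17, (1, 8)), 6)]
    H3 returns [[((-17, (1, 8)), 6)]]
  branch[1] choose=5:
    tell(8) @ H0 ⇒ log+=8
    H0 returns (-18, (1, 8))
    H1 returns ((-18, (1, 8)), 6)
    H2 returns [((-18, (1, 8)), 6)]
    H3 returns [[((-18, (1, 8)), 6)]]
  branch[2] choose=1:
    tell(8) @ H0 ⇒ log+=8
    H0 returns (-14, (1, 8))
    H1 returns ((-14, (1, 8)), 6)
    H2 returns [((-14, (1, 8)), 6)]
    H3 returns [[((-14, (1, 8)), 6)]]
= [[((-17, (1, 8)), 6)], [((-18, (1, 8)), 6)], [((-14, (1, 8)), 6)]]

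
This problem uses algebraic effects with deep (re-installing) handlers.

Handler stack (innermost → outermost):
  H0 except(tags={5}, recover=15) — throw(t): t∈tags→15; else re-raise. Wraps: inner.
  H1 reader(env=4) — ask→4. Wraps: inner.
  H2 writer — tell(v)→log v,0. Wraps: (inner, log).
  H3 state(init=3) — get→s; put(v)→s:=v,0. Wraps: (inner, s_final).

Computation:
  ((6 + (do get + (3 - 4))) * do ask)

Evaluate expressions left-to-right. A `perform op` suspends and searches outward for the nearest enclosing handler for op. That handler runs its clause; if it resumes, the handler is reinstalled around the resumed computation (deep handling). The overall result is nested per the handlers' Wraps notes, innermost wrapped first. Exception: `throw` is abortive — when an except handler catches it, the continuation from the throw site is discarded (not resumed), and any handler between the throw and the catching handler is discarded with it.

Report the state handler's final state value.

Answer: 3

Step-by-step:
get @ H3 ⇒ 3
ask @ H1 ⇒ 4
H0 returns 32
H1 returns 32
H2 returns (32, ())
H3 returns ((32, ()), 3)
= ((32, ()), 3)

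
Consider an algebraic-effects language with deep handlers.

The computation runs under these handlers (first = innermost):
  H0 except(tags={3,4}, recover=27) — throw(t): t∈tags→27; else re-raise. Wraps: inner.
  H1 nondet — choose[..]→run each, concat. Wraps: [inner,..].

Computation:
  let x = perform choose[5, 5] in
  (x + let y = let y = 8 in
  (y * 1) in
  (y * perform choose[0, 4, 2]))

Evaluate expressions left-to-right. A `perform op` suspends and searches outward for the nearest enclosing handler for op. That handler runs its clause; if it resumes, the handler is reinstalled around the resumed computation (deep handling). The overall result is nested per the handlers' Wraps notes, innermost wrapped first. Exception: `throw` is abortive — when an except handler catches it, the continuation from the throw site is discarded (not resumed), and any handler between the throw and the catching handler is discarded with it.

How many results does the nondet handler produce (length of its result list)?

Step-by-step:
choose[5, 5] @ H1
  branch[0] choose=5:
    choose[0, 4, 2] @ H1
      branch[0] choose=0:
        H0 returns 5
        H1 returns [5]
      branch[1] choose=4:
        H0 returns 37
        H1 returns [37]
      branch[2] choose=2:
        H0 returns 21
        H1 returns [21]
  branch[1] choose=5:
    choose[0, 4, 2] @ H1
      branch[0] choose=0:
        H0 returns 5
        H1 returns [5]
      branch[1] choose=4:
        H0 returns 37
        H1 returns [37]
      branch[2] choose=2:
        H0 returns 21
        H1 returns [21]
= [5, 37, 21, 5, 37, 21]

Answer: 6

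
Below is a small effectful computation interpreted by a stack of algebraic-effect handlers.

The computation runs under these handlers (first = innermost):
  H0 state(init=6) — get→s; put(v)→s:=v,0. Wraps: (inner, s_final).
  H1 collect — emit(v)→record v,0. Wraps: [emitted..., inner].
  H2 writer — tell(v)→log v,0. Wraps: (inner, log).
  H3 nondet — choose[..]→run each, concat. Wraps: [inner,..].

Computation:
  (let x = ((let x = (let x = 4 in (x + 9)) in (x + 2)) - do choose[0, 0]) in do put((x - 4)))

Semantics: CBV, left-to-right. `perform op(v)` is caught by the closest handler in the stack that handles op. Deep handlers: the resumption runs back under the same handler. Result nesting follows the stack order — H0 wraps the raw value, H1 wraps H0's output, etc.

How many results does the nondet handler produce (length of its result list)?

Answer: 2

Working:
choose[0, 0] @ H3
  branch[0] choose=0:
    put(11) @ H0 ⇒ s:=11
    H0 returns (0, 11)
    H1 returns [(0, 11)]
    H2 returns ([(0, 11)], ())
    H3 returns [([(0, 11)], ())]
  branch[1] choose=0:
    put(11) @ H0 ⇒ s:=11
    H0 returns (0, 11)
    H1 returns [(0, 11)]
    H2 returns ([(0, 11)], ())
    H3 returns [([(0, 11)], ())]
= [([(0, 11)], ()), ([(0, 11)], ())]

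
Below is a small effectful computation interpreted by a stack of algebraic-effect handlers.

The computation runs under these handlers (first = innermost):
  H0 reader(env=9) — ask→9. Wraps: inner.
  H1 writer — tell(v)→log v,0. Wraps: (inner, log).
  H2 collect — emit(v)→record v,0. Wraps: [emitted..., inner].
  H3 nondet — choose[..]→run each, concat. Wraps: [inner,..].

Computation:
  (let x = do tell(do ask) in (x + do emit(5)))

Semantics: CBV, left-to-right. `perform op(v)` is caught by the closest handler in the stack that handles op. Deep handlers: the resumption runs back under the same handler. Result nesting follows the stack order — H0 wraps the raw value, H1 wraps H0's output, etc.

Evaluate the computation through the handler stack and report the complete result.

Answer: [[5, (0, (9))]]

Evaluation trace:
ask @ H0 ⇒ 9
tell(9) @ H1 ⇒ log+=9
emit(5) @ H2 ⇒ out+=5
H0 returns 0
H1 returns (0, (9))
H2 returns [5, (0, (9))]
H3 returns [[5, (0, (9))]]
= [[5, (0, (9))]]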